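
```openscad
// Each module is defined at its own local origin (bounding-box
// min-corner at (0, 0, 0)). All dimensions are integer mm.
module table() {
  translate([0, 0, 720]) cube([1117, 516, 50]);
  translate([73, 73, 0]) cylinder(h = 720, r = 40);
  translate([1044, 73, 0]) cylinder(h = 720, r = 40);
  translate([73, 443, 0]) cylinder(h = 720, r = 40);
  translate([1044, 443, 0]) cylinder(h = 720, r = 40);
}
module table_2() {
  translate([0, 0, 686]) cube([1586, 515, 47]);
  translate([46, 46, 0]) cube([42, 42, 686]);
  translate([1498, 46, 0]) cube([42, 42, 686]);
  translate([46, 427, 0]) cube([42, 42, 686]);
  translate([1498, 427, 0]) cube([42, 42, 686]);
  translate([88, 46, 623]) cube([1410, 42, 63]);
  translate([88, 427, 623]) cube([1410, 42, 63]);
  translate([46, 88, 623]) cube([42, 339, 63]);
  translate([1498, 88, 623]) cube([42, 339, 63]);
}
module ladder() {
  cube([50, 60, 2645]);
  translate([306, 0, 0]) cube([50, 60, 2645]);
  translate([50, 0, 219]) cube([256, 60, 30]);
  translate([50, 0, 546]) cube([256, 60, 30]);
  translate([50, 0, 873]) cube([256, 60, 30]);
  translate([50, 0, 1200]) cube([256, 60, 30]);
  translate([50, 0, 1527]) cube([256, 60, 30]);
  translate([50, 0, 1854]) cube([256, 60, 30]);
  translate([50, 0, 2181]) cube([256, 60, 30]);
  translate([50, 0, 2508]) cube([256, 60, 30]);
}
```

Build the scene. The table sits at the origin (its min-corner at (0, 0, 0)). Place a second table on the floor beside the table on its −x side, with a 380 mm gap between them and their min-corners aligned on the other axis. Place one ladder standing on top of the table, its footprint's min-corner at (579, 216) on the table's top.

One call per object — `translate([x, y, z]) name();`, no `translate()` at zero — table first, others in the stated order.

table();
translate([-1966, 0, 0]) table_2();
translate([579, 216, 770]) ladder();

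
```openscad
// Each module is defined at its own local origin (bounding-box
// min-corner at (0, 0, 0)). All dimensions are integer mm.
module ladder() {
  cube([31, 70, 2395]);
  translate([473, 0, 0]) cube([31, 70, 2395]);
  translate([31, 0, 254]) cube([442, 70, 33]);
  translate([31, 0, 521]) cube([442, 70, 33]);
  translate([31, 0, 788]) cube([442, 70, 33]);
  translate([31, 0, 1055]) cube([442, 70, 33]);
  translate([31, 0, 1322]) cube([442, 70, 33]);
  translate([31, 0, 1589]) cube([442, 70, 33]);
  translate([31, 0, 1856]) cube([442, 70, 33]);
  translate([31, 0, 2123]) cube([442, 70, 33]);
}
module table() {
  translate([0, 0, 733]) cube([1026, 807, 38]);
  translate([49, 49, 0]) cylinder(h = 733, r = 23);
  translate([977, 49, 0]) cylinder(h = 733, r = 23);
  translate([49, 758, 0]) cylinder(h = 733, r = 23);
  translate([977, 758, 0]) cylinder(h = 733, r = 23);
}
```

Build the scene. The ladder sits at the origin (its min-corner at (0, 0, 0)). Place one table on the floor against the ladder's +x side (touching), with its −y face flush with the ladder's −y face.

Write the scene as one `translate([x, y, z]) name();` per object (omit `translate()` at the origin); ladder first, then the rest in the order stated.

ladder();
translate([504, 0, 0]) table();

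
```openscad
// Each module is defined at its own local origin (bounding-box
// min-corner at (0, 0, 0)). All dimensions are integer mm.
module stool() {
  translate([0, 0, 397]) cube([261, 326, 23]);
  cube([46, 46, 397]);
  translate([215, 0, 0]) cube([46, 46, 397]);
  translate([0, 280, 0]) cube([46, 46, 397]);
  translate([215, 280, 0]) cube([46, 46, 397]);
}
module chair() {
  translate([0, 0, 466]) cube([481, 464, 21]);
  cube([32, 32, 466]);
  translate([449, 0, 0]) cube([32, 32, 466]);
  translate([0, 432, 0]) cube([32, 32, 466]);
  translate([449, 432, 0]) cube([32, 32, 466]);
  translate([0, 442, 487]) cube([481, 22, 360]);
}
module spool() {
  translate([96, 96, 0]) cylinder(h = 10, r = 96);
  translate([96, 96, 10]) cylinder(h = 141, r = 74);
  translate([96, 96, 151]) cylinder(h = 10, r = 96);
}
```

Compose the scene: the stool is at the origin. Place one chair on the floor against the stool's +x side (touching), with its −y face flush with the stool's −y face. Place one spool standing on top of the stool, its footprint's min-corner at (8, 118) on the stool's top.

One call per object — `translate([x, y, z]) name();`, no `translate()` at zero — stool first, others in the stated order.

stool();
translate([261, 0, 0]) chair();
translate([8, 118, 420]) spool();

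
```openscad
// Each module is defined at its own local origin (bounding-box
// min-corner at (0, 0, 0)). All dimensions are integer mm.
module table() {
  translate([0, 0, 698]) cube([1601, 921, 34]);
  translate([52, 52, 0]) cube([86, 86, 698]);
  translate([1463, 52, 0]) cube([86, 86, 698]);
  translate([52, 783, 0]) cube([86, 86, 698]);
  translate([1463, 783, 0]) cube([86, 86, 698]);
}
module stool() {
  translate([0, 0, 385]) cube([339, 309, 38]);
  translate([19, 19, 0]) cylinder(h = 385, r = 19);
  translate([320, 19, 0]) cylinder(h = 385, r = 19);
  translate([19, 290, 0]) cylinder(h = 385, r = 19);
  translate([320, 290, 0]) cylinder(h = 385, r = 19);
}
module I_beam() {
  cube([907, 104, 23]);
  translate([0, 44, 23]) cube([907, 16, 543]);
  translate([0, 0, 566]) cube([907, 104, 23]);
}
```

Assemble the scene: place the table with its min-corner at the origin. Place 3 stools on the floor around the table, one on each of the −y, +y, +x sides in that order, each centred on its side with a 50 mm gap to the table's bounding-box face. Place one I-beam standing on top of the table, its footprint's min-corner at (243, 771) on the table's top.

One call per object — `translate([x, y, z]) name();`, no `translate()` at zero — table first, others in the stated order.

table();
translate([631, -359, 0]) stool();
translate([631, 971, 0]) stool();
translate([1651, 306, 0]) stool();
translate([243, 771, 732]) I_beam();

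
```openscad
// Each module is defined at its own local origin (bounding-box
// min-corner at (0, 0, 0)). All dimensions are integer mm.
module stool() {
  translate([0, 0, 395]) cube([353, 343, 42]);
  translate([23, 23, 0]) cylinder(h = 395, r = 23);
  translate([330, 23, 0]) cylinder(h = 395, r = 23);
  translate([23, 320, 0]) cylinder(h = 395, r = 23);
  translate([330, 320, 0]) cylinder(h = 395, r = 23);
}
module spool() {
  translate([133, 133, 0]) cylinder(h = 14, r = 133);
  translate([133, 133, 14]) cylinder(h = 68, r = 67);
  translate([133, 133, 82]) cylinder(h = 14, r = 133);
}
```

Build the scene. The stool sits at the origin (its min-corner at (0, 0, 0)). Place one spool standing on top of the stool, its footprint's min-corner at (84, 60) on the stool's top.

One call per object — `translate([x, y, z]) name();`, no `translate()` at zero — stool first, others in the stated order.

stool();
translate([84, 60, 437]) spool();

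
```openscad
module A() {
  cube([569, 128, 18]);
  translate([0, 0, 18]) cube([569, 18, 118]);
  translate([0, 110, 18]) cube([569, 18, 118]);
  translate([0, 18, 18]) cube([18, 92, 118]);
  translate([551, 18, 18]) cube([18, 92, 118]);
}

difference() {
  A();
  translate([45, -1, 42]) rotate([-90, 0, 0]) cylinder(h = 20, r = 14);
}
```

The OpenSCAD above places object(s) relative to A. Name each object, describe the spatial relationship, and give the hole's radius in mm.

A is an open box. The open box has a circular hole through its front wall. The hole's radius is 14 mm.

The subtracted cylinder has r = 14 mm.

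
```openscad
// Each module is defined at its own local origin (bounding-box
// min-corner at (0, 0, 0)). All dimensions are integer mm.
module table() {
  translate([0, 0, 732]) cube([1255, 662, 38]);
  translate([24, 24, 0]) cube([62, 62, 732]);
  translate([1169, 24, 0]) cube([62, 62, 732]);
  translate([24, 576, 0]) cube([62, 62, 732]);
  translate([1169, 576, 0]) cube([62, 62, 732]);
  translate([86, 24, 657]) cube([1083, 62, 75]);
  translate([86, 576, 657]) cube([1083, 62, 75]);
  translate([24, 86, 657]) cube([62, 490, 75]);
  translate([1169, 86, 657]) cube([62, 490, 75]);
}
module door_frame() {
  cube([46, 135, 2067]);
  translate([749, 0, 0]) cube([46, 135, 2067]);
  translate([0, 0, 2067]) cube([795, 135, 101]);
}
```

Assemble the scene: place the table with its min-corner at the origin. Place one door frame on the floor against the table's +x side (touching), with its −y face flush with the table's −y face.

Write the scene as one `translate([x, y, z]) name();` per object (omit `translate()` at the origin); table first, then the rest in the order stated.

table();
translate([1255, 0, 0]) door_frame();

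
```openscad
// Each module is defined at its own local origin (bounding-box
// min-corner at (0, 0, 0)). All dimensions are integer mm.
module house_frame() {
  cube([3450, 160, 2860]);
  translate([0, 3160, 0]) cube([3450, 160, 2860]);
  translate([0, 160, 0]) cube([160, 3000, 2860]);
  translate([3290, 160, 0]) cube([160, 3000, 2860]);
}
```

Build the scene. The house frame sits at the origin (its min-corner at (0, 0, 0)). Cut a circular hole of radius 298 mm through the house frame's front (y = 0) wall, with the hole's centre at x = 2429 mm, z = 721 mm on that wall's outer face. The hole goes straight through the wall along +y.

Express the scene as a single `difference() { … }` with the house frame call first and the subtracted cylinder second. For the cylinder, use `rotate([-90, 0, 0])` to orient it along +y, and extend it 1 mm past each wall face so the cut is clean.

difference() {
  house_frame();
  translate([2429, -1, 721]) rotate([-90, 0, 0]) cylinder(h = 162, r = 298);
}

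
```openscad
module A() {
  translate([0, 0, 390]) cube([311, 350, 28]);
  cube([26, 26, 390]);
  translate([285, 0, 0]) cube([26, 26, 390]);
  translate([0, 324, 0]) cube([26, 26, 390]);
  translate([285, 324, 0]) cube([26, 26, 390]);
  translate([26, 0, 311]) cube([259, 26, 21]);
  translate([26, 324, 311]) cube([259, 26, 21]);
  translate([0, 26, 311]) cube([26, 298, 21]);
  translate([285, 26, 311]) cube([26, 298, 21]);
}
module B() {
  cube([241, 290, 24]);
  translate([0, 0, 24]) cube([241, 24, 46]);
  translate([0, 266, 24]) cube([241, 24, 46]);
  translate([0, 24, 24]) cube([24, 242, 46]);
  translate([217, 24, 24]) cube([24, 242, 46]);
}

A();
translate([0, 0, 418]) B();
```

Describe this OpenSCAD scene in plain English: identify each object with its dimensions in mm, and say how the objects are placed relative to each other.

A is a four-legged stool. The seat is 311×350 mm, 28 mm thick, top at z = 418 mm. It stands on four square legs, each 26×26 mm in cross-section, from z = 0 to the seat underside, each flush with a corner of the seat. Four stretchers, 26 mm wide and 21 mm tall, connect adjacent legs with their undersides at z = 311 mm, each running between the inner faces of the legs it joins and aligned with the legs' outer faces on the other axis.

B is an open-topped rectangular box: outside dimensions 241×290×70 mm, with a uniform wall and base thickness of 24 mm. The base is a full 241×290 slab on the floor; four walls sit on top of the base. The front and back walls (the −y and +y sides) span the full width; the two side walls fit between them.

The open box is on top of the stool.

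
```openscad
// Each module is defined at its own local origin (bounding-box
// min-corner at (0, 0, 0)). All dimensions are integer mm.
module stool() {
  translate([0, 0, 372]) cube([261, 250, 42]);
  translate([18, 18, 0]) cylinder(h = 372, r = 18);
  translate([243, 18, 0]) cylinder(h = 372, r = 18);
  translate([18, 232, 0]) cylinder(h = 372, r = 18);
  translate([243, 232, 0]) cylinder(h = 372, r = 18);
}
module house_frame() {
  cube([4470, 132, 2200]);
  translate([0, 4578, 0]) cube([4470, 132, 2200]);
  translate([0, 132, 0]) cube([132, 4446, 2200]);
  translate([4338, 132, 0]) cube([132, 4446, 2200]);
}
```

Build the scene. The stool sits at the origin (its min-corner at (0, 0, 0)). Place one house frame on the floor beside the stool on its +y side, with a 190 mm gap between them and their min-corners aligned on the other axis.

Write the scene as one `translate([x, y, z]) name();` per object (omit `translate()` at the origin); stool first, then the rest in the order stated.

stool();
translate([0, 440, 0]) house_frame();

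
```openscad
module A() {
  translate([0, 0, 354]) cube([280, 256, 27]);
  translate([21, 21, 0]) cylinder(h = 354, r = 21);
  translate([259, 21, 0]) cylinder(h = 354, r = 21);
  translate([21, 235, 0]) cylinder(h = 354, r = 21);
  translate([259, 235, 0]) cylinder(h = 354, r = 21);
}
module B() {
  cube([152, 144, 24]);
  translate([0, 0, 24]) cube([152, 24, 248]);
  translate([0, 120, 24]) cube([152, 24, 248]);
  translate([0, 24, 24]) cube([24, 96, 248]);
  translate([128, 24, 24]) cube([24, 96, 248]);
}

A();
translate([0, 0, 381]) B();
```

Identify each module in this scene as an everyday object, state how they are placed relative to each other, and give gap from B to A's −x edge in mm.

The open box's min-x is at 0; the stool's min-x is 0; gap = 0 mm.

A is a stool. B is an open box. The open box is on top of the stool. The gap from the open box to the stool's −x edge is 0 mm.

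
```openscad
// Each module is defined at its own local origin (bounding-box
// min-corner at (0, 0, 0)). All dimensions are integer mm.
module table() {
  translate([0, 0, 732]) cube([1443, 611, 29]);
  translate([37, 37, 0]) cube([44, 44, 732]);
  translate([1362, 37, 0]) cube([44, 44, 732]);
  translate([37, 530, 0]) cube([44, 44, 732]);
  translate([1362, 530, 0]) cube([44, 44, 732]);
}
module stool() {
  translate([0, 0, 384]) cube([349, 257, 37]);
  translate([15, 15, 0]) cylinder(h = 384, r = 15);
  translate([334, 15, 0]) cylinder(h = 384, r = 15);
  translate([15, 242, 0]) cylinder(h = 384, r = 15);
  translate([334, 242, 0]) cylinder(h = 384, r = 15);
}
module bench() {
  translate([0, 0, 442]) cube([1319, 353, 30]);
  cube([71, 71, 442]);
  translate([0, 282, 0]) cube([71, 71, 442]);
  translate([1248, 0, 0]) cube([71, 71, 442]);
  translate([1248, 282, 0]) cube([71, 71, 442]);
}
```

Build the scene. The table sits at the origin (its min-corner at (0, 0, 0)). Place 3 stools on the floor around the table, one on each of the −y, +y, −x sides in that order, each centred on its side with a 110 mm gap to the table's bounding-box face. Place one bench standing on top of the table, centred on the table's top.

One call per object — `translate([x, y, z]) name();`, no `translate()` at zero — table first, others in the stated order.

table();
translate([547, -367, 0]) stool();
translate([547, 721, 0]) stool();
translate([-459, 177, 0]) stool();
translate([62, 129, 761]) bench();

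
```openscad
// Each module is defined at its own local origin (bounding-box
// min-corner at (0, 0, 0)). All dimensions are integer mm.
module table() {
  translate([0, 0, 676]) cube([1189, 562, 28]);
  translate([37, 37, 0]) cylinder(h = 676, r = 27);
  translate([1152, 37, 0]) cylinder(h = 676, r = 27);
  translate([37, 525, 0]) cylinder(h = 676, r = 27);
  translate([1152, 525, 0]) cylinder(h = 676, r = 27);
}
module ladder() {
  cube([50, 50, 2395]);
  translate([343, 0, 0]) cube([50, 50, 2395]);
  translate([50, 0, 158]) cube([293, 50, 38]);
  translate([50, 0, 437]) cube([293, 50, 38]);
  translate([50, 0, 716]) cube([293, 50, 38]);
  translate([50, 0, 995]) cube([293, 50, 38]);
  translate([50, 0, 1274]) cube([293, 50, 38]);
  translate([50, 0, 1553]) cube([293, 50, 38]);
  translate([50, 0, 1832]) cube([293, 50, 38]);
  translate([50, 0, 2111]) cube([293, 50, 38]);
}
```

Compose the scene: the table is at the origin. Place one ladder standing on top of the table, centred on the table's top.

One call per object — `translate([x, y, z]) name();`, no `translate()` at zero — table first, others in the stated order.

table();
translate([398, 256, 704]) ladder();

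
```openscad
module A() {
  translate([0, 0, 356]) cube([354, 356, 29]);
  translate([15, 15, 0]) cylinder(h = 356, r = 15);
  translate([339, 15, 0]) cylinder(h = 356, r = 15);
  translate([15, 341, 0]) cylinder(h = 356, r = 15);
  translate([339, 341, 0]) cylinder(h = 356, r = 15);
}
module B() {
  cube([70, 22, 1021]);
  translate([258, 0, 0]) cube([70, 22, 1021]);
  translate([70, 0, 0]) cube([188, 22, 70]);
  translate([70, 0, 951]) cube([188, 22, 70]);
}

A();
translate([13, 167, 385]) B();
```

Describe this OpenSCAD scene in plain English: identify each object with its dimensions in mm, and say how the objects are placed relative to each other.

A is a four-legged stool. The seat is a 354×356×29 mm slab whose top surface is at z = 385 mm; four round legs, each 30 mm in diameter, run from the floor (z = 0) to the underside of the seat, each leg's axis is inset half a diameter from the nearest pair of seat edges (so the leg's bounding box is flush with the corner).

B is a rectangular picture frame lying in the x–z plane (depth along y). The opening is 188 mm wide (x) by 881 mm tall (z), surrounded by a border 70 mm wide on all four sides. The frame is 22 mm deep and is made of two full-height vertical stiles with two horizontal rails fitted between them.

The picture frame is on top of the stool, centred.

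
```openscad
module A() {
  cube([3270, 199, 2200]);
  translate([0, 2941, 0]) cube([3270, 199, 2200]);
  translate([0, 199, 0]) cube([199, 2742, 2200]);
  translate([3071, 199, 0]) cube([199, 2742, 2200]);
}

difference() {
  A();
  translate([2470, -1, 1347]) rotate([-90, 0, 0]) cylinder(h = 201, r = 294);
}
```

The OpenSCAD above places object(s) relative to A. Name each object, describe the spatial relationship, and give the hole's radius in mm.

The subtracted cylinder has r = 294 mm.

A is a house frame. The house frame has a circular hole through its front wall. The hole's radius is 294 mm.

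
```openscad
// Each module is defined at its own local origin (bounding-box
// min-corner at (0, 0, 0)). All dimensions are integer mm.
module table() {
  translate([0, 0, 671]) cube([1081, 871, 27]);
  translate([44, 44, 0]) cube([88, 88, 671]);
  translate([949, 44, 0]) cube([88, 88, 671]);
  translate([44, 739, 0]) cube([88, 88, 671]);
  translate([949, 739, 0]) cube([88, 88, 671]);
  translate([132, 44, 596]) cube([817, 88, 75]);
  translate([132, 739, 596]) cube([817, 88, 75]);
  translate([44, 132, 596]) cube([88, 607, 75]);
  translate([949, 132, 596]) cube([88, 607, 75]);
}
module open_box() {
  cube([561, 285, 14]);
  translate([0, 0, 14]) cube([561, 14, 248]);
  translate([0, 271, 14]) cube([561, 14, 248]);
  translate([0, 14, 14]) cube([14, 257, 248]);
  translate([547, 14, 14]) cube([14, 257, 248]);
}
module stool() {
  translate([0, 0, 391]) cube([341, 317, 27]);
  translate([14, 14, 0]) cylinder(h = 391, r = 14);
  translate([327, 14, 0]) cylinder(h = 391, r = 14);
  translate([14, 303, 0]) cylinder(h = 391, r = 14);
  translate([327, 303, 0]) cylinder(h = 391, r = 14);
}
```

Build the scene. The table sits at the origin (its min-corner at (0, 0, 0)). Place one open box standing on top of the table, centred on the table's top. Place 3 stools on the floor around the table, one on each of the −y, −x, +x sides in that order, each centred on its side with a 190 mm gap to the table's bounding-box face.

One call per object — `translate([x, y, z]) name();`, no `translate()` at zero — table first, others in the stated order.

table();
translate([260, 293, 698]) open_box();
translate([370, -507, 0]) stool();
translate([-531, 277, 0]) stool();
translate([1271, 277, 0]) stool();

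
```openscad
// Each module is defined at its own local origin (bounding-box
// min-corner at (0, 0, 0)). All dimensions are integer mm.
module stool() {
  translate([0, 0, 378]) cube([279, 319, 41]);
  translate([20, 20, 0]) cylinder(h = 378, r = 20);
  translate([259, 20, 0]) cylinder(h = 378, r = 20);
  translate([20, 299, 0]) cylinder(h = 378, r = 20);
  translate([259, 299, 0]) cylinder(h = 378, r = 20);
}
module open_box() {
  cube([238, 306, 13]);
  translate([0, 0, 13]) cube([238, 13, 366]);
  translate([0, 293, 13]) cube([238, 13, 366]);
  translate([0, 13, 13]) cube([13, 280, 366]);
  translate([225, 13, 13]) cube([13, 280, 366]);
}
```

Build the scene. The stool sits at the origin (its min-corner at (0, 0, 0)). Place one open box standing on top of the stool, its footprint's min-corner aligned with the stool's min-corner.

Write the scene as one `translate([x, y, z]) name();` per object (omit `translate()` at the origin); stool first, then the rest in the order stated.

stool();
translate([0, 0, 419]) open_box();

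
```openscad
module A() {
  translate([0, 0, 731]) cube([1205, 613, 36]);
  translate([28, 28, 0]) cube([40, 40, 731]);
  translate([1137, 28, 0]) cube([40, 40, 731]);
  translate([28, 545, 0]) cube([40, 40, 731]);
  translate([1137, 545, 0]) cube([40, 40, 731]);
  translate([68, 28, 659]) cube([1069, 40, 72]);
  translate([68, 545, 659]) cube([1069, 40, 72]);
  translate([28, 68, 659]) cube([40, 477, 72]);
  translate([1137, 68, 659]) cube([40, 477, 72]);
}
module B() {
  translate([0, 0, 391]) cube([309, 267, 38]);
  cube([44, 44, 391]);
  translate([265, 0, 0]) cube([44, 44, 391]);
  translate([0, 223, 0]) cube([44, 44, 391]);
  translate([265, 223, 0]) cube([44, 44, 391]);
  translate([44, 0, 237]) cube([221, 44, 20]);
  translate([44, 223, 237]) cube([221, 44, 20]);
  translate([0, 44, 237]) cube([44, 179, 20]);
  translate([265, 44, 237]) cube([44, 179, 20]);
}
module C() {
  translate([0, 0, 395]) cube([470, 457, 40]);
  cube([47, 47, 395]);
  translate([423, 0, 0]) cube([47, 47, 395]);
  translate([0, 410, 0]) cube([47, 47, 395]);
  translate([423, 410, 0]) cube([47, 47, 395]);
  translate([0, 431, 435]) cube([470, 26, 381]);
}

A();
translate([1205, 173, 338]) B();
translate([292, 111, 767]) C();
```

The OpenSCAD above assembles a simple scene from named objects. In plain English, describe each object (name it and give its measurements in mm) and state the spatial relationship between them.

A is a rectangular dining table. The top is 1205×613×36 mm with its upper surface at z = 767 mm. It stands on four 40×40 mm square legs, each inset 28 mm from the nearest pair of top edges, running from the floor to the underside of the top. Four apron rails, 40 mm thick and 72 mm tall, run between adjacent legs with their top edges flush with the underside of the top and their outer faces flush with the legs' outer faces.

B is a four-legged stool. The seat is a 309×267×38 mm slab whose top surface is at z = 429 mm; four square legs, each 44×44 mm in cross-section, run from the floor (z = 0) to the underside of the seat, each flush with a corner of the seat. Four stretchers, 44 mm wide and 20 mm tall, connect adjacent legs with their undersides at z = 237 mm, each running between the inner faces of the legs it joins and aligned with the legs' outer faces on the other axis.

C is a chair. The seat is a 470×457×40 mm slab with its top at z = 435 mm, on four 47×47 mm corner legs (flush with the seat edges, standing on z = 0). A flat backrest 26 mm thick, 381 mm tall, spans the full seat width and rises from the seat top along its +y edge, rear face flush with the rear of the seat.

The stool is beside the table with their tops flush at z = 767. The chair is on top of the table.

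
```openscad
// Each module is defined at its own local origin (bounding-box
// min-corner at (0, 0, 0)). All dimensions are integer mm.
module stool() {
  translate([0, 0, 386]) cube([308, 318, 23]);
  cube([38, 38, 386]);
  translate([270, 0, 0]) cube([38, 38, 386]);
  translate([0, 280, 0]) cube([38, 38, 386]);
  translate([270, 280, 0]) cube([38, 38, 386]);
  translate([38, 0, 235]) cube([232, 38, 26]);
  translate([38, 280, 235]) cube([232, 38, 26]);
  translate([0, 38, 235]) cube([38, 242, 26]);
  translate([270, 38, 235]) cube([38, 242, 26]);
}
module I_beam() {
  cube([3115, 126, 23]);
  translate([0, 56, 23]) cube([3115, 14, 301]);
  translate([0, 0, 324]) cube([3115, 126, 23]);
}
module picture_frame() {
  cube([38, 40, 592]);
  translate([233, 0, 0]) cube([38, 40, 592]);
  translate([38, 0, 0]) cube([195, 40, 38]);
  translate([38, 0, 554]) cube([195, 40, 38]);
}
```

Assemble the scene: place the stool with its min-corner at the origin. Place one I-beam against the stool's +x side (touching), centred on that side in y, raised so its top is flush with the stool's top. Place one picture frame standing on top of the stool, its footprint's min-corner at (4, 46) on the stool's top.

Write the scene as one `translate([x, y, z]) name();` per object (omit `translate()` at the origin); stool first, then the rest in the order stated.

stool();
translate([308, 96, 62]) I_beam();
translate([4, 46, 409]) picture_frame();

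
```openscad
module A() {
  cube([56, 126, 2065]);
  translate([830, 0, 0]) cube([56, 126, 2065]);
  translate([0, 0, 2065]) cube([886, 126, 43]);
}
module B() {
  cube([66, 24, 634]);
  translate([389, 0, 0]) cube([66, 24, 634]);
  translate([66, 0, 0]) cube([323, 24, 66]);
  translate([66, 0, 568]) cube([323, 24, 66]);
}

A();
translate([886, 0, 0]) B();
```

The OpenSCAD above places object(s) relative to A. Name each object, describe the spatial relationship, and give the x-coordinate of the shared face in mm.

The door frame's +x face and the picture frame's −x face are both at x = 886 mm.

A is a door frame. B is a picture frame. The picture frame is against the door frame's +x side, with their −y faces flush. The x-coordinate of the shared face is 886 mm.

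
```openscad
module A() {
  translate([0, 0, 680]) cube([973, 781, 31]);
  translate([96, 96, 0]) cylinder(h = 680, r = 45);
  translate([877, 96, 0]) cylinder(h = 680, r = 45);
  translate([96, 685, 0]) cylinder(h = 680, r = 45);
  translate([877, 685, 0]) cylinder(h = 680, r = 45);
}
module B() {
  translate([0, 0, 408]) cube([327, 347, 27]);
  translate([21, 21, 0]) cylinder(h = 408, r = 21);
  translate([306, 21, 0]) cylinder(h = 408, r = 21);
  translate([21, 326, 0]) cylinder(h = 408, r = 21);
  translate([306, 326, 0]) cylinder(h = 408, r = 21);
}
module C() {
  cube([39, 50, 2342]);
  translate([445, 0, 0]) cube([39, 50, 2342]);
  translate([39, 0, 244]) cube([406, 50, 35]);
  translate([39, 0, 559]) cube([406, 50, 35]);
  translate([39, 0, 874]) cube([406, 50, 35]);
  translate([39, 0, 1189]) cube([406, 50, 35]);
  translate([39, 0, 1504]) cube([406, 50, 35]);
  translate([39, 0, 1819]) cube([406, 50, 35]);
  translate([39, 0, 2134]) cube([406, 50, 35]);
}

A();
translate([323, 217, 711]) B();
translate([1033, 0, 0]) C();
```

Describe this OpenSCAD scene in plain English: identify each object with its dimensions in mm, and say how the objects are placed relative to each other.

A is a table with a 973×781 mm rectangular top, 31 mm thick, top surface at z = 711 mm, supported by four round legs of 90 mm diameter, each leg's bounding box inset 51 mm from the nearest pair of top edges, running from the floor.

B is a four-legged stool. The seat is a 327×347×27 mm slab whose top surface is at z = 435 mm; four round legs, each 42 mm in diameter, run from the floor (z = 0) to the underside of the seat, each leg's axis is inset half a diameter from the nearest pair of seat edges (so the leg's bounding box is flush with the corner).

C is a straight ladder. Two 39×50 mm vertical rails, 2342 mm tall, stand 484 mm apart (outside-to-outside) with their front faces coplanar on the −y side. 7 rungs, each 50 mm deep and 35 mm tall, span between the inner faces of the rails, front faces flush with the rails. The lowest rung's underside is at z = 244 mm and rungs are spaced 315 mm apart (underside to underside).

The stool is on top of the table, centred. The ladder is on the floor beside the table on its +x side.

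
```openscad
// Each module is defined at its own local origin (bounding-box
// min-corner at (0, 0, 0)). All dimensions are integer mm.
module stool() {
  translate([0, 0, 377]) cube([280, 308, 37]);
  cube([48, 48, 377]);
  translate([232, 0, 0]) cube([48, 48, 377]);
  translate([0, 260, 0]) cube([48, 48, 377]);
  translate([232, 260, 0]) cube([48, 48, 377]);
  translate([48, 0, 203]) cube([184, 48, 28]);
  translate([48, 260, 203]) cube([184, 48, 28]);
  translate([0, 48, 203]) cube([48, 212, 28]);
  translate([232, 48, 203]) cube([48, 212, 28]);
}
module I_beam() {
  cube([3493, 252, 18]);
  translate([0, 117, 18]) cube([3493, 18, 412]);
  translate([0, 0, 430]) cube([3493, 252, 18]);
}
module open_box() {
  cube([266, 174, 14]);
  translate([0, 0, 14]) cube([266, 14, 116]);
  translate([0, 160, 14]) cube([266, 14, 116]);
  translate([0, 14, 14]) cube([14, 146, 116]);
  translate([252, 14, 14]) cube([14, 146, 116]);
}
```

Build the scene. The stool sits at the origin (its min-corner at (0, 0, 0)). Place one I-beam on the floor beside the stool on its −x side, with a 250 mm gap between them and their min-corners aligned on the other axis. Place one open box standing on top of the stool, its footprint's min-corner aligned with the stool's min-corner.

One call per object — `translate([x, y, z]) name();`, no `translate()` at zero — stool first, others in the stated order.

stool();
translate([-3743, 0, 0]) I_beam();
translate([0, 0, 414]) open_box();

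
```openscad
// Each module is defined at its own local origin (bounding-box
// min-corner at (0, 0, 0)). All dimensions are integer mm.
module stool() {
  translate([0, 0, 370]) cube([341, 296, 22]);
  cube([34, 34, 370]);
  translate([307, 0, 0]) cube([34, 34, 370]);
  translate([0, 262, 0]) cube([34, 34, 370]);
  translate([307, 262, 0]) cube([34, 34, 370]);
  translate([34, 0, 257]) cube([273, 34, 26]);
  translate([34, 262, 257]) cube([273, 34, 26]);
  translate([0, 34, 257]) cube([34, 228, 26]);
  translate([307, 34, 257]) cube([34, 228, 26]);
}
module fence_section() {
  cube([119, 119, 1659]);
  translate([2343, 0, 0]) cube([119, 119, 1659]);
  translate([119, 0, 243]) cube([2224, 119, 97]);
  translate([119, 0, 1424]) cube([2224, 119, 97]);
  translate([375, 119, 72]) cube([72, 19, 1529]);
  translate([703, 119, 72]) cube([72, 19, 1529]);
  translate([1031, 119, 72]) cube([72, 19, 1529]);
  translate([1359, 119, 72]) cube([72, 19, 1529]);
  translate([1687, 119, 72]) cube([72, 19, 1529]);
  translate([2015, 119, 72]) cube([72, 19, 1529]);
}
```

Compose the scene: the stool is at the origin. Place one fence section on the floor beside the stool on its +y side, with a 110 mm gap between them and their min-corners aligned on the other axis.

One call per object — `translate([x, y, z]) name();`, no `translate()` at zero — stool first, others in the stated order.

stool();
translate([0, 406, 0]) fence_section();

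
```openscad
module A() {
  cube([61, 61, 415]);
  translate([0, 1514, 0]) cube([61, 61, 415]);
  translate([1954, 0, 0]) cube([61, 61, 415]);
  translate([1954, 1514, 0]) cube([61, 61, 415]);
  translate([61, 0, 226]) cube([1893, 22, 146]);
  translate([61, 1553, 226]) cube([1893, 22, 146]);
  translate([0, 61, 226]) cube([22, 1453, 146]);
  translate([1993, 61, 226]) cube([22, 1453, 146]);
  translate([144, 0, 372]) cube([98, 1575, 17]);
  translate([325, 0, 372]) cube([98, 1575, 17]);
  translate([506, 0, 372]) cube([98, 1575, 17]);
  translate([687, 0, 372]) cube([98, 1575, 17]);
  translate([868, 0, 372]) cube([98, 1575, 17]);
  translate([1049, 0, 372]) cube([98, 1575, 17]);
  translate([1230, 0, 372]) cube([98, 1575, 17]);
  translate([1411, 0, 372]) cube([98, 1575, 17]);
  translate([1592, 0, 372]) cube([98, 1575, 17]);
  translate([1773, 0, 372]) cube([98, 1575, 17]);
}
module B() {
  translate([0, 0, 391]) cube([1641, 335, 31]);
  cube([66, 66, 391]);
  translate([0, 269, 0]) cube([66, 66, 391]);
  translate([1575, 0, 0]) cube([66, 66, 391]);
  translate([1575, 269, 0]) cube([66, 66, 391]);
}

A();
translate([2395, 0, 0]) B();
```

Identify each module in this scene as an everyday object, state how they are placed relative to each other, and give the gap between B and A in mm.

The bench's nearest face is 380 mm from the bed frame's +x face.

A is a bed frame. B is a bench. The bench is on the floor beside the bed frame on its +x side. The gap between the bench and the bed frame is 380 mm.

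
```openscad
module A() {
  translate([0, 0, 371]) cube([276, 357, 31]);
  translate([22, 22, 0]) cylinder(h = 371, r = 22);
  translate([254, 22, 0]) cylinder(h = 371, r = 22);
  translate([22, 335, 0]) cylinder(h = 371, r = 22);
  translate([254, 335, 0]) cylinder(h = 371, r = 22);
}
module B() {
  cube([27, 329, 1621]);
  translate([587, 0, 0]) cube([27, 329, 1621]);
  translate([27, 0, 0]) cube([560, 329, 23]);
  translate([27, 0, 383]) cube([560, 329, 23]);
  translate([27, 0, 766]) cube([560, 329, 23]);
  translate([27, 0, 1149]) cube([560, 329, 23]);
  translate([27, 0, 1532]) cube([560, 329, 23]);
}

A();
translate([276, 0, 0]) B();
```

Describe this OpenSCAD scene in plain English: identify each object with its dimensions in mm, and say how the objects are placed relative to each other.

A is a four-legged stool. The seat is 276×357 mm, 31 mm thick, top at z = 402 mm. It stands on four round legs, each 44 mm in diameter, from z = 0 to the seat underside, each leg's axis is inset half a diameter from the nearest pair of seat edges (so the leg's bounding box is flush with the corner).

B is a bookshelf 614 mm wide overall, 329 mm deep and 1621 mm tall. The two sides are 27 mm thick vertical panels. 5 horizontal shelves of 23 mm thickness span between the inner faces of the sides; the lowest shelf sits on the floor and shelves are stacked with a clear vertical gap of 360 mm between each pair.

The bookshelf is against the stool's +x side, with their −y faces flush.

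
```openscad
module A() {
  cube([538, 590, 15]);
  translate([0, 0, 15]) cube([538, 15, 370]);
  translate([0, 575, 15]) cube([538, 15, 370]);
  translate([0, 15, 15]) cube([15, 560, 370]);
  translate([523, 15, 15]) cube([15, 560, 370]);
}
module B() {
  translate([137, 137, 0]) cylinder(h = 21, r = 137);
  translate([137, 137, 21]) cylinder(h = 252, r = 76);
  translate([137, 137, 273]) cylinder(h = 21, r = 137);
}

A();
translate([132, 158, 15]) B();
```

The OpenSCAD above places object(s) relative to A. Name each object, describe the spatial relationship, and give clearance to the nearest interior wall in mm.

A is an open box. B is a spool. The spool sits inside the open box, centred. The clearance to the nearest interior wall is 117 mm.

Clearances: x = 117, y = 143; minimum 117 mm.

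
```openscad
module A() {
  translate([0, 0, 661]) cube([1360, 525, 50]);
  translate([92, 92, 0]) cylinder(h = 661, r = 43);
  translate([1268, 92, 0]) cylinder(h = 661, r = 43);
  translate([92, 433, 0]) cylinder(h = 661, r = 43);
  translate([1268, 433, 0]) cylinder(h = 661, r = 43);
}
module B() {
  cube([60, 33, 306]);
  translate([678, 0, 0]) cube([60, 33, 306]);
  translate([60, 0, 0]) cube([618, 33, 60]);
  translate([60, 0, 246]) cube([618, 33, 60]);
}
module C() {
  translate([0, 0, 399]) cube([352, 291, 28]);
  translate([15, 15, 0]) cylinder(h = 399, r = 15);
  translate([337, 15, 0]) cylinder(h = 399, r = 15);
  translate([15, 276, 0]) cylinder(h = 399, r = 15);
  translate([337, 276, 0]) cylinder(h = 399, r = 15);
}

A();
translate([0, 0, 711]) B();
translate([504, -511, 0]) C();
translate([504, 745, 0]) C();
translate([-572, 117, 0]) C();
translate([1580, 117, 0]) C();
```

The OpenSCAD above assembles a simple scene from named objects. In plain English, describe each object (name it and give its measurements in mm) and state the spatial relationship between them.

A is a rectangular dining table. The top is 1360×525×50 mm with its upper surface at z = 711 mm. It stands on four round legs of 86 mm diameter, each leg's bounding box inset 49 mm from the nearest pair of top edges, running from the floor to the underside of the top.

B is a rectangular picture frame lying in the x–z plane (depth along y). The opening is 618 mm wide (x) by 186 mm tall (z), surrounded by a border 60 mm wide on all four sides. The frame is 33 mm deep and is made of two full-height vertical stiles with two horizontal rails fitted between them.

C is a four-legged stool. The seat is a 352×291×28 mm slab whose top surface is at z = 427 mm; four round legs, each 30 mm in diameter, run from the floor (z = 0) to the underside of the seat, each leg's axis is inset half a diameter from the nearest pair of seat edges (so the leg's bounding box is flush with the corner).

The picture frame is on top of the table. Four stools sit around the table at the −y, +y, −x, +x sides.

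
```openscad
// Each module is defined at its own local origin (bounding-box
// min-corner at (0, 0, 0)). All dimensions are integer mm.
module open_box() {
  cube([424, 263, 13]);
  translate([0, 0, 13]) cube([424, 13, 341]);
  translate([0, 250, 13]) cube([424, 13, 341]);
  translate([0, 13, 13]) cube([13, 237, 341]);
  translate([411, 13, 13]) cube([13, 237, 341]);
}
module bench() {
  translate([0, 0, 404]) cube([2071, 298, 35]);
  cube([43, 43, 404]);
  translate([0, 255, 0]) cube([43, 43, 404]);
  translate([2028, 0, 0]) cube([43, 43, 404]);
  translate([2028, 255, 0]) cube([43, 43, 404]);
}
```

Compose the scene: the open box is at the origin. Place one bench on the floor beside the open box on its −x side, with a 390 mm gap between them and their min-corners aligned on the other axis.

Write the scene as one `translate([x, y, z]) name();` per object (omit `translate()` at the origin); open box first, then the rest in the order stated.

open_box();
translate([-2461, 0, 0]) bench();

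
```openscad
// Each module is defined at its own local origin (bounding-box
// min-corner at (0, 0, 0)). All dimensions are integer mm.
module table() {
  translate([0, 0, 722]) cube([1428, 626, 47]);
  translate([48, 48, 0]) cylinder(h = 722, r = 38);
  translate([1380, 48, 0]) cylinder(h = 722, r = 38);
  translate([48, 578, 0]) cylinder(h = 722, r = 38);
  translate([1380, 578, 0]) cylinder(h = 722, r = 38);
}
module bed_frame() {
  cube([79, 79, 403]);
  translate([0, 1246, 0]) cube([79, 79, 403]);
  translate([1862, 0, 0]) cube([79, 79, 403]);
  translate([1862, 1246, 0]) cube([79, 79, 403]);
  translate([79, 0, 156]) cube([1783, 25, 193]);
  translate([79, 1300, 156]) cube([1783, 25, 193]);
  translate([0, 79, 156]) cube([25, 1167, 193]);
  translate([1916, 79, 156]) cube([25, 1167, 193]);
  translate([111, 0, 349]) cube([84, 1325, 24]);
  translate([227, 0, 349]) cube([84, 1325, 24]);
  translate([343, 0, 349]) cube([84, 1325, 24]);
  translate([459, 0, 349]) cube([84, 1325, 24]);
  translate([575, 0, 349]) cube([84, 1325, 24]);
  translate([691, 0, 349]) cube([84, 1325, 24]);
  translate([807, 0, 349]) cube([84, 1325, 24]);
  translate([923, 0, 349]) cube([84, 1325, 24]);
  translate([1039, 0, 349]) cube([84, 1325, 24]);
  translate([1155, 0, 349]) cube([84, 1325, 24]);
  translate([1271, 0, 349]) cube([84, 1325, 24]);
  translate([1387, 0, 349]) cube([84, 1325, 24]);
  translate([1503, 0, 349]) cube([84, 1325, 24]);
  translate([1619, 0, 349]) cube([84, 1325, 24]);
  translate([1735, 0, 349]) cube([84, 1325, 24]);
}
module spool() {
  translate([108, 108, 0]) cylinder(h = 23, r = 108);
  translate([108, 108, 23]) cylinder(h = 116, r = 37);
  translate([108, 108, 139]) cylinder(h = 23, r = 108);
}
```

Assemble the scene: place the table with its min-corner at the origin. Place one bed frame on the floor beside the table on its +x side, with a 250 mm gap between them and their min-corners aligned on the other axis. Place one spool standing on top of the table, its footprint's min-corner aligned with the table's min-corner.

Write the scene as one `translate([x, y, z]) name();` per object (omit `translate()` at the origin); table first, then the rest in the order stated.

table();
translate([1678, 0, 0]) bed_frame();
translate([0, 0, 769]) spool();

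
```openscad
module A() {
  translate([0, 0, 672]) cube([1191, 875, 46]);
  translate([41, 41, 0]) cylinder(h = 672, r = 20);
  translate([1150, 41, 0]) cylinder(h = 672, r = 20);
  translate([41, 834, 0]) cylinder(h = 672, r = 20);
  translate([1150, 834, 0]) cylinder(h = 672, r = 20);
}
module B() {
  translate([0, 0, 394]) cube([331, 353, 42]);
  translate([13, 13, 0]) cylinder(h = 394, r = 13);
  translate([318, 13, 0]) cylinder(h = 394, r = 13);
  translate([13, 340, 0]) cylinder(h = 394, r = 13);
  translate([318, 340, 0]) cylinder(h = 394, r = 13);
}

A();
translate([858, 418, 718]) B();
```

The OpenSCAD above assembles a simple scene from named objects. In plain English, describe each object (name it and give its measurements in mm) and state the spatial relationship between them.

A is a table with a 1191×875 mm rectangular top, 46 mm thick, top surface at z = 718 mm, supported by four round legs of 40 mm diameter, each leg's bounding box inset 21 mm from the nearest pair of top edges, running from the floor.

B is a four-legged stool. The seat is 331×353 mm, 42 mm thick, top at z = 436 mm. It stands on four round legs, each 26 mm in diameter, from z = 0 to the seat underside, each leg's axis is inset half a diameter from the nearest pair of seat edges (so the leg's bounding box is flush with the corner).

The stool is on top of the table.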